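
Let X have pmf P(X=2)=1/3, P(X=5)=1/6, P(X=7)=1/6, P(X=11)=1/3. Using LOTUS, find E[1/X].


E[1/X] = sum(g(x)*P(x))
= 1/2*1/3 + 1/5*1/6 + 1/7*1/6 + 1/11*1/3
= 587/2310

587/2310


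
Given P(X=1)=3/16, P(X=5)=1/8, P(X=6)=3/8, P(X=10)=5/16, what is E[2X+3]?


E[2X+3] = sum(g(x)*P(x))
= 5*3/16 + 13*1/8 + 15*3/8 + 23*5/16
= 123/8

123/8


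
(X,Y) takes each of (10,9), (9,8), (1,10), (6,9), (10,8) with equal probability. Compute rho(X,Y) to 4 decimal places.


Cov(X,Y) = -2.1600, Var(X) = 11.7600, Var(Y) = 0.5600
rho = Cov/(sqrt(VarX)*sqrt(VarY)) = -0.8417

-0.8417


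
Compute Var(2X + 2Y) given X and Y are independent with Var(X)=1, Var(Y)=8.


Independence => Cov(X,Y)=0
Var(2X + 2Y) = 2^2*Var(X) + 2^2*Var(Y)
= 4*1 + 4*8 = 36

36


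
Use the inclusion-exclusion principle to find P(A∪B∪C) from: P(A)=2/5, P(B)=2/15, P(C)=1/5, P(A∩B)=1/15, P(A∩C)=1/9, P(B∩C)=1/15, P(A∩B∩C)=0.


P(A∪B∪C) = P(A)+P(B)+P(C) - P(AB)-P(AC)-P(BC) + P(ABC)
= 2/5+2/15+1/5 - 1/15-1/9-1/15 + 0
= 22/45

22/45


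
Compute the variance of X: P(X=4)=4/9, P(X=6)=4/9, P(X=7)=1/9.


E[X] = 47/9, E[X^2] = 257/9
Var(X) = E[X^2] - (E[X])^2 = 257/9 - (47/9)^2 = 104/81

104/81


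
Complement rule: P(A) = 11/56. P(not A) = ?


P(A') = 1 - P(A) = 1 - 11/56 = 45/56

45/56


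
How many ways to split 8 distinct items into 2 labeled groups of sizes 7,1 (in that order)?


8! = 40320
Denominator: 7!=5040 * 1!=1
Coefficient = 40320 / 5040 = 8

8


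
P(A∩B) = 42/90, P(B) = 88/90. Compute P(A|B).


P(A|B) = P(A∩B)/P(B) = (42/90)/(88/90) = 42/88 = 21/44

21/44


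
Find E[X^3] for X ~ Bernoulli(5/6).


For Bernoulli: X in {0,1}
E[X^3] = 0^3*(1-5/6) + 1^3*5/6 = 5/6

5/6


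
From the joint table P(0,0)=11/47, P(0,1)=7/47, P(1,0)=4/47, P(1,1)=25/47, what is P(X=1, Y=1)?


Read from table: P(X=1, Y=1) = 25/47

25/47


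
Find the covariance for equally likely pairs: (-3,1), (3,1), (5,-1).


E[X]=5/3, E[Y]=1/3, E[XY]=-5/3
Cov(X,Y) = E[XY] - E[X]E[Y] = -5/3 - 5/3*1/3 = -20/9

-20/9


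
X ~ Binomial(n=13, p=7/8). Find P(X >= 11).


P(X>=11) = P(X=11) + P(X=12) + P(X=13)
= 77115742977/274877906944 + 179936733613/549755813888 + 96889010407/549755813888
= 215528614987/274877906944

215528614987/274877906944


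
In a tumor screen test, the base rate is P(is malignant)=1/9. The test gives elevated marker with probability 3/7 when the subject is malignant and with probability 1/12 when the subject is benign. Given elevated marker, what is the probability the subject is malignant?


P(A) = P(A|B)P(B) + P(A|B')P(B') = 3/7*1/9 + 1/12*8/9 = 23/189
P(B|A) = P(A|B)P(B)/P(A) = (1/21)/(23/189) = 9/23

9/23


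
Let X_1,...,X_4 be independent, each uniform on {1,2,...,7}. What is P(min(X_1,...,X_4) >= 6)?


P(min >= 6) = P(all X_i >= 6) = (P(X_1 >= 6))^4
= (2/7)^4 = 16/2401

16/2401


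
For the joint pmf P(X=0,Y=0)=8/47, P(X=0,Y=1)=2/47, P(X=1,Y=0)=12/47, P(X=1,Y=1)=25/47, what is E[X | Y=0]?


P(Y=0) = 20/47
E[X|Y=0] = (0*8 + 1*12)/20 = 12/20 = 3/5

3/5


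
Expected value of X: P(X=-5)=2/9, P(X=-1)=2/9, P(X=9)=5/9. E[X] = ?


E[X] = sum(x * P(x))
= -5*2/9 - 1*2/9 + 9*5/9
= 11/3

11/3


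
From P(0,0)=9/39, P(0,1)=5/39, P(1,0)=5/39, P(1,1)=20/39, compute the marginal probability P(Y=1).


P(Y=1) = P(0,1)+P(1,1) = 5/39 + 20/39 = 25/39

25/39


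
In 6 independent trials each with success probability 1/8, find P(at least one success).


P(at least one) = 1 - P(none)
P(none) = (1 - 1/8)^6 = (7/8)^6 = 117649/262144
P(at least one) = 1 - 117649/262144 = 144495/262144

144495/262144


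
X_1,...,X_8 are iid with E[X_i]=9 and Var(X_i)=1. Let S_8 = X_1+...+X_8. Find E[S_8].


E[S_n] = n*E[X_1] = 8*9 = 72

72


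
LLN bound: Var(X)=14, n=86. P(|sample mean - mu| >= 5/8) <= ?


Var(Xbar) = Var(X)/n = 14/86
Chebyshev: P(|Xbar-mu| >= 5/8) <= Var(Xbar)/(5/8)^2 = (7/43)/(25/64) = 448/1075

448/1075


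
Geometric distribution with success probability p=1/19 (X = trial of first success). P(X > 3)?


P(X > 3) = P(first 3 trials all fail) = (1-p)^3 = (18/19)^3 = 5832/6859

5832/6859


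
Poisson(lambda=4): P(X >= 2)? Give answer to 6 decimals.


P(X>=2) = 1 - P(X<=1) = 1 - (e^(-4)*4^0/0! + e^(-4)*4^1/1!)
≈ 1 - (0.0183156389 + 0.0732625556)
= 1 - 0.0915781945 = 0.9084218055
≈ 0.908422

0.908422


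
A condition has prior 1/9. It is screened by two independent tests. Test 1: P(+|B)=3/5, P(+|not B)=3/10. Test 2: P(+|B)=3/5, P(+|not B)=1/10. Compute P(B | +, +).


After test 1: P(+) = 3/5*1/9 + 3/10*8/9 = 1/3
P(B|+) = (1/15)/(1/3) = 1/5
After test 2 (use post1 as new prior): P(+) = 3/5*1/5 + 1/10*4/5 = 1/5
P(B|+,+) = (3/25)/(1/5) = 3/5

3/5


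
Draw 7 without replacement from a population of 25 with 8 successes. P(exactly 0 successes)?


P(X=0) = C(8,0)*C(17,7) / C(25,7)
= 1*19448 / 480700
= 19448/480700 = 442/10925

442/10925


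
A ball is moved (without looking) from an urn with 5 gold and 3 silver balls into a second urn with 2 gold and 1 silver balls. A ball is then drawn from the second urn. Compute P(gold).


P(transfer gold) = 5/8; P(transfer silver) = 3/8
If gold transferred: Urn II has 3 gold of 4, so P(gold|gold moved) = 3/4
If silver transferred: Urn II has 2 gold of 4, so P(gold|silver moved) = 1/2
By total probability: P(gold) = 5/8*3/4 + 3/8*1/2 = 21/32

21/32


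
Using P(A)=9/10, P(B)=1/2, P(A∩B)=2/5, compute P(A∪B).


P(A∪B) = P(A) + P(B) - P(A∩B)
= 9/10 + 1/2 - 2/5 = 1

1


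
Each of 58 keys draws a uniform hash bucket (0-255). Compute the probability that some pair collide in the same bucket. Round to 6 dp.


P(all different) = prod((256-i)/256 for i=0..57) = 0.000909
P(at least one match) = 1 - 0.000909 = 0.999091

0.999091


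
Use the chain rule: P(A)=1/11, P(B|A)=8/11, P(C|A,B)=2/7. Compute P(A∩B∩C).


P(A∩B∩C) = P(A) * P(B|A) * P(C|A∩B)
= 1/11 * 8/11 * 2/7
= 8/121 * 2/7 = 16/847

16/847


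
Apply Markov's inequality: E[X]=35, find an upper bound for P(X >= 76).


Markov: P(X >= a) <= E[X]/a
P(X >= 76) <= 35/76

35/76


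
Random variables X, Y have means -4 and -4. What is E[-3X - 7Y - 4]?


E[-3X - 7Y - 4] = -3*E[X] - 7*E[Y] - 4
= (-3)*(-4) + (-7)*(-4) + (-4)
= 12 + 28 - 4 = 36

36


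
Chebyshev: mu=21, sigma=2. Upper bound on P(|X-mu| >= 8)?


k = 8/2 = 4
Chebyshev: P(|X-mu| >= k*sigma) <= 1/k^2 = 1/4^2 = 1/16

1/16


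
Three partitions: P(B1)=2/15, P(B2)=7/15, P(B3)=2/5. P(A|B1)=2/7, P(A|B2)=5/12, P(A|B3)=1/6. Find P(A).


P(A) = P(A|B1)P(B1) + P(A|B2)P(B2) + P(A|B3)P(B3)
= 2/7*2/15 + 5/12*7/15 + 1/6*2/5
= 4/105 + 7/36 + 1/15 = 377/1260

377/1260


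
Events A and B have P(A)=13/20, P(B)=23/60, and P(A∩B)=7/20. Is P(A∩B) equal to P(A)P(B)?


P(A)*P(B) = 13/20*23/60 = 299/1200
P(A∩B) = 7/20 != 299/1200, so not independent

No, A and B are not independent


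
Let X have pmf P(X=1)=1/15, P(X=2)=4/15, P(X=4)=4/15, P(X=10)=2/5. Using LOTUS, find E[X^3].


E[X^3] = sum(g(x)*P(x))
= 1*1/15 + 8*4/15 + 64*4/15 + 1000*2/5
= 6289/15

6289/15


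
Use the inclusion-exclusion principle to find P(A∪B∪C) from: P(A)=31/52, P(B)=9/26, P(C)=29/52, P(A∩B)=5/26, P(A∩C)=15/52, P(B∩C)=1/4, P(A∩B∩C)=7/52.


P(A∪B∪C) = P(A)+P(B)+P(C) - P(AB)-P(AC)-P(BC) + P(ABC)
= 31/52+9/26+29/52 - 5/26-15/52-1/4 + 7/52
= 47/52

47/52


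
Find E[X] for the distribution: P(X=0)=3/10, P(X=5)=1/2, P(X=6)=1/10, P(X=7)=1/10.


E[X] = sum(x * P(x))
= 0*3/10 + 5*1/2 + 6*1/10 + 7*1/10
= 19/5

19/5


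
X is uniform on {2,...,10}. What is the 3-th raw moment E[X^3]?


E[X^3] = (1/9) * sum(x^3 for x=2..10)
= 3024/9 = 336

336


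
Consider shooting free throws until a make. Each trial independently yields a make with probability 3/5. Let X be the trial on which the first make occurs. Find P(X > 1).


P(X > 1) = P(first 1 trials all fail) = (1-p)^1 = (2/5)^1 = 2/5

2/5


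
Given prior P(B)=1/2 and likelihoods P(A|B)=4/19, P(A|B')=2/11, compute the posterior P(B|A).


P(A) = P(A|B)P(B) + P(A|B')P(B') = 4/19*1/2 + 2/11*1/2 = 41/209
P(B|A) = P(A|B)P(B)/P(A) = (2/19)/(41/209) = 22/41

22/41


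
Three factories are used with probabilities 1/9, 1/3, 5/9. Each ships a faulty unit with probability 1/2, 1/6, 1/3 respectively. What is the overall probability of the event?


P(A) = P(A|B1)P(B1) + P(A|B2)P(B2) + P(A|B3)P(B3)
= 1/2*1/9 + 1/6*1/3 + 1/3*5/9
= 1/18 + 1/18 + 5/27 = 8/27

8/27


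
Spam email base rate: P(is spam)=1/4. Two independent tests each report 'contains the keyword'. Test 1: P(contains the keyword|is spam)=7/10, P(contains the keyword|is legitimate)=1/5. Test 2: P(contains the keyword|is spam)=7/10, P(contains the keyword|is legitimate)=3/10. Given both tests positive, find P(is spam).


After test 1: P(+) = 7/10*1/4 + 1/5*3/4 = 13/40
P(B|+) = (7/40)/(13/40) = 7/13
After test 2 (use post1 as new prior): P(+) = 7/10*7/13 + 3/10*6/13 = 67/130
P(B|+,+) = (49/130)/(67/130) = 49/67

49/67


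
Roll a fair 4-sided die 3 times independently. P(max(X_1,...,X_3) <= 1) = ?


P(max <= 1) = P(all X_i <= 1) = (P(X_1 <= 1))^3
= (1/4)^3 = 1/64

1/64


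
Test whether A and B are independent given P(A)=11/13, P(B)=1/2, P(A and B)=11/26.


P(A)*P(B) = 11/13*1/2 = 11/26
P(A∩B) = 11/26, which equals P(A)P(B), so independent

Yes, A and B are independent


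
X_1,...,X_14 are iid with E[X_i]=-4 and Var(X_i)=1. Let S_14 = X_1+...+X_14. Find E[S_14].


E[S_n] = n*E[X_1] = 14*-4 = -56

-56


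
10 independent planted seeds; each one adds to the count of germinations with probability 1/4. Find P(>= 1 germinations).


P(at least one) = 1 - P(none)
P(none) = (1 - 1/4)^10 = (3/4)^10 = 59049/1048576
P(at least one) = 1 - 59049/1048576 = 989527/1048576

989527/1048576


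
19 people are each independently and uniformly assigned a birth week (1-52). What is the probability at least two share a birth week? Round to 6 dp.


P(all different) = prod((52-i)/52 for i=0..18) = 0.023115
P(at least one match) = 1 - 0.023115 = 0.976885

0.976885


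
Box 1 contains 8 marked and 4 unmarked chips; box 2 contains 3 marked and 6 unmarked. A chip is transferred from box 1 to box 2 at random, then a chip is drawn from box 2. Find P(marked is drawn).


P(transfer marked) = 8/12 = 2/3; P(transfer unmarked) = 1/3
If marked transferred: Urn II has 4 marked of 10, so P(marked|marked moved) = 2/5
If unmarked transferred: Urn II has 3 marked of 10, so P(marked|unmarked moved) = 3/10
By total probability: P(marked) = 2/3*2/5 + 1/3*3/10 = 11/30

11/30


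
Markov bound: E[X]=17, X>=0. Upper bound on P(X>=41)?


Markov: P(X >= a) <= E[X]/a
P(X >= 41) <= 17/41

17/41


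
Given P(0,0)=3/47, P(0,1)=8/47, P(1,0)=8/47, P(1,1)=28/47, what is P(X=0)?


P(X=0) = P(0,0)+P(0,1) = 3/47 + 8/47 = 11/47

11/47


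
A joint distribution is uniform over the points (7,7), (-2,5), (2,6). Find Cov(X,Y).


E[X]=7/3, E[Y]=6, E[XY]=17
Cov(X,Y) = E[XY] - E[X]E[Y] = 17 - 7/3*6 = 3

3


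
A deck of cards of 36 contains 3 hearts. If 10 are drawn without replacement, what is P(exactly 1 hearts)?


P(X=1) = C(3,1)*C(33,9) / C(36,10)
= 3*38567100 / 254186856
= 115701300/254186856 = 325/714

325/714


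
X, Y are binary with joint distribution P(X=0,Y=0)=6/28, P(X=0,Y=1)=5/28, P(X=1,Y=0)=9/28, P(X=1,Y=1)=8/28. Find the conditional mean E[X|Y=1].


P(Y=1) = 13/28
E[X|Y=1] = (0*5 + 1*8)/13 = 8/13

8/13


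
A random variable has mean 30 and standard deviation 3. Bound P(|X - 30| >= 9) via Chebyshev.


k = 9/3 = 3
Chebyshev: P(|X-mu| >= k*sigma) <= 1/k^2 = 1/3^2 = 1/9

1/9


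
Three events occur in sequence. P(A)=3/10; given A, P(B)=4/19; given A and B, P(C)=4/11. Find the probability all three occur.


P(A∩B∩C) = P(A) * P(B|A) * P(C|A∩B)
= 3/10 * 4/19 * 4/11
= 6/95 * 4/11 = 24/1045

24/1045


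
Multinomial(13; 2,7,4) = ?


13! = 6227020800
Denominator: 2!=2 * 7!=5040 * 4!=24
Coefficient = 6227020800 / 241920 = 25740

25740


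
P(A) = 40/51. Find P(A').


P(A') = 1 - P(A) = 1 - 40/51 = 11/51

11/51


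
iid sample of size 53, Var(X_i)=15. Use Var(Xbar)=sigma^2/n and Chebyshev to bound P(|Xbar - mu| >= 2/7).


Var(Xbar) = Var(X)/n = 15/53
Chebyshev: P(|Xbar-mu| >= 2/7) <= Var(Xbar)/(2/7)^2 = (15/53)/(4/49) = 735/212
Bound exceeds 1, so trivial bound: 1

1


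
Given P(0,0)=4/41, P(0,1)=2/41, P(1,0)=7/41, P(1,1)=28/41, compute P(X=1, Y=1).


Read from table: P(X=1, Y=1) = 28/41

28/41


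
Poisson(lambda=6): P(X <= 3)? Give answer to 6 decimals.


P(X<=3) = e^(-6)*6^0/0! + e^(-6)*6^1/1! + e^(-6)*6^2/2! + e^(-6)*6^3/3!
≈ 0.0024787522 + 0.0148725131 + 0.0446175392 + 0.0892350784
= 0.1512038829
≈ 0.151204

0.151204


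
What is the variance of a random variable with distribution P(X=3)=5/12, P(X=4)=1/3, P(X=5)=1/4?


E[X] = 23/6, E[X^2] = 46/3
Var(X) = E[X^2] - (E[X])^2 = 46/3 - (23/6)^2 = 23/36

23/36


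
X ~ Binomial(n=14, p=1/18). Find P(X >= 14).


P(X>=14) = P(X=14)
= 1/374813367582081024
= 1/374813367582081024

1/374813367582081024


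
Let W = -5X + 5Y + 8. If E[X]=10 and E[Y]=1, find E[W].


E[-5X + 5Y + 8] = -5*E[X] + 5*E[Y] + 8
= (-5)*(10) + (5)*(1) + (8)
= -50 + 5 + 8 = -37

-37


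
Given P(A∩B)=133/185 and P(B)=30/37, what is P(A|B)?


P(A|B) = P(A∩B)/P(B) = (133/185)/(150/185) = 133/150

133/150


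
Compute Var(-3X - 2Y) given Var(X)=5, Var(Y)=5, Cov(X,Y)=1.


Var(-3X - 2Y) = (-3)^2*Var(X) + (-2)^2*Var(Y) + 2*(-3)*(-2)*Cov(X,Y)
= 9*5 + 4*5 + 12*1
= 45 + 20 + 12 = 77

77


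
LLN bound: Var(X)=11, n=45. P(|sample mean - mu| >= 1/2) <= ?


Var(Xbar) = Var(X)/n = 11/45
Chebyshev: P(|Xbar-mu| >= 1/2) <= Var(Xbar)/(1/2)^2 = (11/45)/(1/4) = 44/45

44/45


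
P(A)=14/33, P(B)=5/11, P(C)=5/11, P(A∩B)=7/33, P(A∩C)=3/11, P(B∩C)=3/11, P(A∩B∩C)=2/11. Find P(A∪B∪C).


P(A∪B∪C) = P(A)+P(B)+P(C) - P(AB)-P(AC)-P(BC) + P(ABC)
= 14/33+5/11+5/11 - 7/33-3/11-3/11 + 2/11
= 25/33

25/33


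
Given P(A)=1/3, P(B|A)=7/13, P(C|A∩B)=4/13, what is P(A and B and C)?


P(A∩B∩C) = P(A) * P(B|A) * P(C|A∩B)
= 1/3 * 7/13 * 4/13
= 7/39 * 4/13 = 28/507

28/507


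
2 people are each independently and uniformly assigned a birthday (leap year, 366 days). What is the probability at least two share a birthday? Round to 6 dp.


P(all different) = prod((366-i)/366 for i=0..1) = 0.997268
P(at least one match) = 1 - 0.997268 = 0.002732

0.002732


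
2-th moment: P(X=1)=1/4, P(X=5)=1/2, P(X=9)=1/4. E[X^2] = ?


E[X^2] = sum(x^2 * P(x))
= 1*1/4 + 25*1/2 + 81*1/4
= 33

33


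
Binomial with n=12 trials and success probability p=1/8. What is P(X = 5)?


P(X=5) = C(12,5) * p^5 * (1-p)^7
= 792 * 1/32768 * 823543/2097152
= 81530757/8589934592

81530757/8589934592


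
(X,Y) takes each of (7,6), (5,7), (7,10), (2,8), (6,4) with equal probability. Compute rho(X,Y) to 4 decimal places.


Cov(X,Y) = -0.4000, Var(X) = 3.4400, Var(Y) = 4.0000
rho = Cov/(sqrt(VarX)*sqrt(VarY)) = -0.1078

-0.1078


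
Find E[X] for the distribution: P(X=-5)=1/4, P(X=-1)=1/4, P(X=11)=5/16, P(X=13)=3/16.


E[X] = sum(x * P(x))
= -5*1/4 - 1*1/4 + 11*5/16 + 13*3/16
= 35/8

35/8


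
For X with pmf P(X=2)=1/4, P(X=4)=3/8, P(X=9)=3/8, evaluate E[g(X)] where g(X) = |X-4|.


E[|X-4|] = sum(g(x)*P(x))
= 2*1/4 + 0*3/8 + 5*3/8
= 19/8

19/8


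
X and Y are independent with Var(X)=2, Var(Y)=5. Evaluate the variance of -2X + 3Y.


Independence => Cov(X,Y)=0
Var(-2X + 3Y) = (-2)^2*Var(X) + 3^2*Var(Y)
= 4*2 + 9*5 = 53

53


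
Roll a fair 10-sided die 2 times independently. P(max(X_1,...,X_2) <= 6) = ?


P(max <= 6) = P(all X_i <= 6) = (P(X_1 <= 6))^2
= (6/10)^2 = (3/5)^2 = 9/25

9/25


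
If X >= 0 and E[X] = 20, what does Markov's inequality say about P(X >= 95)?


Markov: P(X >= a) <= E[X]/a
P(X >= 95) <= 20/95 = 4/19

4/19


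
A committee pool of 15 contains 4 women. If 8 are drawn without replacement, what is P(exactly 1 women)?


P(X=1) = C(4,1)*C(11,7) / C(15,8)
= 4*330 / 6435
= 1320/6435 = 8/39

8/39


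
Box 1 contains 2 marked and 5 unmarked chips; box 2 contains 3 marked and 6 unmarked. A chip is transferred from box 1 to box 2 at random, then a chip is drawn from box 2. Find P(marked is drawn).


P(transfer marked) = 2/7; P(transfer unmarked) = 5/7
If marked transferred: Urn II has 4 marked of 10, so P(marked|marked moved) = 2/5
If unmarked transferred: Urn II has 3 marked of 10, so P(marked|unmarked moved) = 3/10
By total probability: P(marked) = 2/7*2/5 + 5/7*3/10 = 23/70

23/70


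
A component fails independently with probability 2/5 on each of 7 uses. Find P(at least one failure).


P(at least one) = 1 - P(none)
P(none) = (1 - 2/5)^7 = (3/5)^7 = 2187/78125
P(at least one) = 1 - 2187/78125 = 75938/78125

75938/78125


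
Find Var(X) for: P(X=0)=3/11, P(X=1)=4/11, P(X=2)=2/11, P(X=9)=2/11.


E[X] = 26/11, E[X^2] = 174/11
Var(X) = E[X^2] - (E[X])^2 = 174/11 - (26/11)^2 = 1238/121

1238/121


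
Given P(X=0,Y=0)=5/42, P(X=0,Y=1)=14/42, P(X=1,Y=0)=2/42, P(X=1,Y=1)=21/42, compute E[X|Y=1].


P(Y=1) = 35/42
E[X|Y=1] = (0*14 + 1*21)/35 = 21/35 = 3/5

3/5


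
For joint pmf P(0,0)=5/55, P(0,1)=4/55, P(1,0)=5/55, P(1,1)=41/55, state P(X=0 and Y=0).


Read from table: P(X=0, Y=0) = 5/55 = 1/11

1/11


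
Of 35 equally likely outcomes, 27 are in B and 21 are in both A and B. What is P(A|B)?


P(A|B) = P(A∩B)/P(B) = (21/35)/(27/35) = 21/27 = 7/9

7/9


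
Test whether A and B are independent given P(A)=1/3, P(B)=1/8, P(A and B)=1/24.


P(A)*P(B) = 1/3*1/8 = 1/24
P(A∩B) = 1/24, which equals P(A)P(B), so independent

Yes, A and B are independent


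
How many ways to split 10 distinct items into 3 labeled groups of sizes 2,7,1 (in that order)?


10! = 3628800
Denominator: 2!=2 * 7!=5040 * 1!=1
Coefficient = 3628800 / 10080 = 360

360


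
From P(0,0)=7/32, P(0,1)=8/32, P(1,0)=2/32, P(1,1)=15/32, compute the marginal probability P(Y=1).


P(Y=1) = P(0,1)+P(1,1) = 8/32 + 15/32 = 23/32

23/32


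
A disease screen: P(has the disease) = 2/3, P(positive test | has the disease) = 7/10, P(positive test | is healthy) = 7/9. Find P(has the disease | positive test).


P(A) = P(A|B)P(B) + P(A|B')P(B') = 7/10*2/3 + 7/9*1/3 = 98/135
P(B|A) = P(A|B)P(B)/P(A) = (7/15)/(98/135) = 9/14

9/14


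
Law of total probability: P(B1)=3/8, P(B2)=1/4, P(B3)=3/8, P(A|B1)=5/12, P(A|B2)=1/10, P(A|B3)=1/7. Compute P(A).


P(A) = P(A|B1)P(B1) + P(A|B2)P(B2) + P(A|B3)P(B3)
= 5/12*3/8 + 1/10*1/4 + 1/7*3/8
= 5/32 + 1/40 + 3/56 = 263/1120

263/1120


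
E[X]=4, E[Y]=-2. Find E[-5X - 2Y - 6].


E[-5X - 2Y - 6] = -5*E[X] - 2*E[Y] - 6
= (-5)*(4) + (-2)*(-2) + (-6)
= -20 + 4 - 6 = -22

-22


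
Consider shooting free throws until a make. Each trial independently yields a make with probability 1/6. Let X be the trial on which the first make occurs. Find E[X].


For geometric (trials until first success), E[X] = 1/p = 1/(1/6) = 6

6


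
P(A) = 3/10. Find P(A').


P(A') = 1 - P(A) = 1 - 3/10 = 7/10

7/10


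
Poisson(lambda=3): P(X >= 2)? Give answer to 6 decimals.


P(X>=2) = 1 - P(X<=1) = 1 - (e^(-3)*3^0/0! + e^(-3)*3^1/1!)
≈ 1 - (0.0497870684 + 0.1493612051)
= 1 - 0.1991482735 = 0.8008517265
≈ 0.800852

0.800852


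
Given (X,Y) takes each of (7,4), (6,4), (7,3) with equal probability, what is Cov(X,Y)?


E[X]=20/3, E[Y]=11/3, E[XY]=73/3
Cov(X,Y) = E[XY] - E[X]E[Y] = 73/3 - 20/3*11/3 = -1/9

-1/9


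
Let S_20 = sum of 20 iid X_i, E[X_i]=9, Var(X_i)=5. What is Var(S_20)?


By independence, Var(S_n) = n*Var(X_1) = 20*5 = 100

100


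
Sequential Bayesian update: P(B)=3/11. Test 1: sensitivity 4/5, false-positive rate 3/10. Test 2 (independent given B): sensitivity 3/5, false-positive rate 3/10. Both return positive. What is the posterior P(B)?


After test 1: P(+) = 4/5*3/11 + 3/10*8/11 = 24/55
P(B|+) = (12/55)/(24/55) = 1/2
After test 2 (use post1 as new prior): P(+) = 3/5*1/2 + 3/10*1/2 = 9/20
P(B|+,+) = (3/10)/(9/20) = 2/3

2/3


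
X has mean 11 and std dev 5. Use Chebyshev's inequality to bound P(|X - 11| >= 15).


k = 15/5 = 3
Chebyshev: P(|X-mu| >= k*sigma) <= 1/k^2 = 1/3^2 = 1/9

1/9


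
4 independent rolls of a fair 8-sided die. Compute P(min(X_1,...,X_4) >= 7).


P(min >= 7) = P(all X_i >= 7) = (P(X_1 >= 7))^4
= (2/8)^4 = (1/4)^4 = 1/256

1/256


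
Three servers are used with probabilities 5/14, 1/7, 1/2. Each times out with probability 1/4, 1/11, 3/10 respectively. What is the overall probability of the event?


P(A) = P(A|B1)P(B1) + P(A|B2)P(B2) + P(A|B3)P(B3)
= 1/4*5/14 + 1/11*1/7 + 3/10*1/2
= 5/56 + 1/77 + 3/20 = 111/440

111/440


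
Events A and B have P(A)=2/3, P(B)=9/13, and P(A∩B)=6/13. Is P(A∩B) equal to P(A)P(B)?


P(A)*P(B) = 2/3*9/13 = 6/13
P(A∩B) = 6/13, which equals P(A)P(B), so independent

Yes, A and B are independent


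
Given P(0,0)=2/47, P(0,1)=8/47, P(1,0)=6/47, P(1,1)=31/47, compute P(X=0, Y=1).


Read from table: P(X=0, Y=1) = 8/47

8/47


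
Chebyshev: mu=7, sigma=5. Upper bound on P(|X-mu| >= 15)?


k = 15/5 = 3
Chebyshev: P(|X-mu| >= k*sigma) <= 1/k^2 = 1/3^2 = 1/9

1/9


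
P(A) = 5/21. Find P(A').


P(A') = 1 - P(A) = 1 - 5/21 = 16/21

16/21


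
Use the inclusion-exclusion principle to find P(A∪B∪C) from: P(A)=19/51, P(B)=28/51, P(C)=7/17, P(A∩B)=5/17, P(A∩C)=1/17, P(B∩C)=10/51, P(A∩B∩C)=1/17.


P(A∪B∪C) = P(A)+P(B)+P(C) - P(AB)-P(AC)-P(BC) + P(ABC)
= 19/51+28/51+7/17 - 5/17-1/17-10/51 + 1/17
= 43/51

43/51


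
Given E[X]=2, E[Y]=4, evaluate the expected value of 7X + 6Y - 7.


E[7X + 6Y - 7] = 7*E[X] + 6*E[Y] - 7
= (7)*(2) + (6)*(4) + (-7)
= 14 + 24 - 7 = 31

31


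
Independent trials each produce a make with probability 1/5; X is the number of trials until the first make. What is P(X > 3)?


P(X > 3) = P(first 3 trials all fail) = (1-p)^3 = (4/5)^3 = 64/125

64/125


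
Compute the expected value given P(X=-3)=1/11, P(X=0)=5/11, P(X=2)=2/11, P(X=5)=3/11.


E[X] = sum(x * P(x))
= -3*1/11 + 0*5/11 + 2*2/11 + 5*3/11
= 16/11

16/11


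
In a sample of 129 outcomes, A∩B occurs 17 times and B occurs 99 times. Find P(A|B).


P(A|B) = P(A∩B)/P(B) = (17/129)/(99/129) = 17/99

17/99


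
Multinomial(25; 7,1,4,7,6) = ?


25! = 15511210043330985984000000
Denominator: 7!=5040 * 1!=1 * 4!=24 * 7!=5040 * 6!=720
Coefficient = 15511210043330985984000000 / 438939648000 = 35337910608000

35337910608000


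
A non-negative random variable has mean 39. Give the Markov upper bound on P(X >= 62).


Markov: P(X >= a) <= E[X]/a
P(X >= 62) <= 39/62

39/62


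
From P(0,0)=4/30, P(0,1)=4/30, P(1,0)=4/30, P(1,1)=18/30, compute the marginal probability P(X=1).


P(X=1) = P(1,0)+P(1,1) = 4/30 + 18/30 = 22/30 = 11/15

11/15


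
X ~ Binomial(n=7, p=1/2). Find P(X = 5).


P(X=5) = C(7,5) * p^5 * (1-p)^2
= 21 * 1/32 * 1/4
= 21/128

21/128


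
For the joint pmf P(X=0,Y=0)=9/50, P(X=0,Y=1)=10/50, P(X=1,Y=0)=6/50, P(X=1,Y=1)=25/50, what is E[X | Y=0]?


P(Y=0) = 15/50
E[X|Y=0] = (0*9 + 1*6)/15 = 6/15 = 2/5

2/5


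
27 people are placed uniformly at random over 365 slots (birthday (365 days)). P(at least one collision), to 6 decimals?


P(all different) = prod((365-i)/365 for i=0..26) = 0.373141
P(at least one match) = 1 - 0.373141 = 0.626859

0.626859


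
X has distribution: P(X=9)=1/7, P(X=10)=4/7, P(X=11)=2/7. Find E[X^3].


E[X^3] = sum(g(x)*P(x))
= 729*1/7 + 1000*4/7 + 1331*2/7
= 7391/7

7391/7


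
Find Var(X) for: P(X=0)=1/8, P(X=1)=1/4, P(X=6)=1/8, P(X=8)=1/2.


E[X] = 5, E[X^2] = 147/4
Var(X) = E[X^2] - (E[X])^2 = 147/4 - (5)^2 = 47/4

47/4


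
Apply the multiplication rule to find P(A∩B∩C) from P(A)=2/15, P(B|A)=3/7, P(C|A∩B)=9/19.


P(A∩B∩C) = P(A) * P(B|A) * P(C|A∩B)
= 2/15 * 3/7 * 9/19
= 2/35 * 9/19 = 18/665

18/665


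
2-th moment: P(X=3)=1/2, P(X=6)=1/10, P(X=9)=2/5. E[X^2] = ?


E[X^2] = sum(x^2 * P(x))
= 9*1/2 + 36*1/10 + 81*2/5
= 81/2

81/2


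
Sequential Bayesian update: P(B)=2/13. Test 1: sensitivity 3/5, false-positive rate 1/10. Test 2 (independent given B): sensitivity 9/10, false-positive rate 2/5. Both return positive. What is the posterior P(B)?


After test 1: P(+) = 3/5*2/13 + 1/10*11/13 = 23/130
P(B|+) = (6/65)/(23/130) = 12/23
After test 2 (use post1 as new prior): P(+) = 9/10*12/23 + 2/5*11/23 = 76/115
P(B|+,+) = (54/115)/(76/115) = 27/38

27/38


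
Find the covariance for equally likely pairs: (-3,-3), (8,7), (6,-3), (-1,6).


E[X]=5/2, E[Y]=7/4, E[XY]=41/4
Cov(X,Y) = E[XY] - E[X]E[Y] = 41/4 - 5/2*7/4 = 47/8

47/8


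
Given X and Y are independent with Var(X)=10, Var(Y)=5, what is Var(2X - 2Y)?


Independence => Cov(X,Y)=0
Var(2X - 2Y) = 2^2*Var(X) + (-2)^2*Var(Y)
= 4*10 + 4*5 = 60

60


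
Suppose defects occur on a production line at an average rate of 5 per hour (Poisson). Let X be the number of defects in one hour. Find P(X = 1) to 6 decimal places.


P(X=1) = e^(-5) * 5^1 / 1!
≈ 0.006737946999 * 5 / 1
≈ 0.033690

0.033690


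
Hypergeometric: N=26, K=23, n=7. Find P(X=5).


P(X=5) = C(23,5)*C(3,2) / C(26,7)
= 33649*3 / 657800
= 100947/657800 = 399/2600

399/2600


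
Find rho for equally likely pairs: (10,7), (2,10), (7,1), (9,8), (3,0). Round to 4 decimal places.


Cov(X,Y) = 1.5600, Var(X) = 10.1600, Var(Y) = 15.7600
rho = Cov/(sqrt(VarX)*sqrt(VarY)) = 0.1233

0.1233


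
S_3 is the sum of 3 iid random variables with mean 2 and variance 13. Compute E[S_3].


E[S_n] = n*E[X_1] = 3*2 = 6

6


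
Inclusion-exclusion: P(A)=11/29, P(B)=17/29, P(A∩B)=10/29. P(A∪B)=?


P(A∪B) = P(A) + P(B) - P(A∩B)
= 11/29 + 17/29 - 10/29 = 18/29

18/29


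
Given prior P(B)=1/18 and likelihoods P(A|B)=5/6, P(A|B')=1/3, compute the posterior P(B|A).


P(A) = P(A|B)P(B) + P(A|B')P(B') = 5/6*1/18 + 1/3*17/18 = 13/36
P(B|A) = P(A|B)P(B)/P(A) = (5/108)/(13/36) = 5/39

5/39


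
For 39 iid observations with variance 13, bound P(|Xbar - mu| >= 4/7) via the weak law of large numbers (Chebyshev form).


Var(Xbar) = Var(X)/n = 13/39
Chebyshev: P(|Xbar-mu| >= 4/7) <= Var(Xbar)/(4/7)^2 = (1/3)/(16/49) = 49/48
Bound exceeds 1, so trivial bound: 1

1


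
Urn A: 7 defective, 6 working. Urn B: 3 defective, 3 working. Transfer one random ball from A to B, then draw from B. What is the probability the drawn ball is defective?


P(transfer defective) = 7/13; P(transfer working) = 6/13
If defective transferred: Urn II has 4 defective of 7, so P(defective|defective moved) = 4/7
If working transferred: Urn II has 3 defective of 7, so P(defective|working moved) = 3/7
By total probability: P(defective) = 7/13*4/7 + 6/13*3/7 = 46/91

46/91


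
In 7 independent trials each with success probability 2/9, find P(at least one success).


P(at least one) = 1 - P(none)
P(none) = (1 - 2/9)^7 = (7/9)^7 = 823543/4782969
P(at least one) = 1 - 823543/4782969 = 3959426/4782969

3959426/4782969


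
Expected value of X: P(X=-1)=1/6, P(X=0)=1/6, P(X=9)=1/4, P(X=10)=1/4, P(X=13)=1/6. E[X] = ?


E[X] = sum(x * P(x))
= -1*1/6 + 0*1/6 + 9*1/4 + 10*1/4 + 13*1/6
= 27/4

27/4


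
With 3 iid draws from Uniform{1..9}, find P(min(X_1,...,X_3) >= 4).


P(min >= 4) = P(all X_i >= 4) = (P(X_1 >= 4))^3
= (6/9)^3 = (2/3)^3 = 8/27

8/27


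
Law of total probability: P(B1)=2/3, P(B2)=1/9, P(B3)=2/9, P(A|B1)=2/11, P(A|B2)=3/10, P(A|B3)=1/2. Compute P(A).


P(A) = P(A|B1)P(B1) + P(A|B2)P(B2) + P(A|B3)P(B3)
= 2/11*2/3 + 3/10*1/9 + 1/2*2/9
= 4/33 + 1/30 + 1/9 = 263/990

263/990


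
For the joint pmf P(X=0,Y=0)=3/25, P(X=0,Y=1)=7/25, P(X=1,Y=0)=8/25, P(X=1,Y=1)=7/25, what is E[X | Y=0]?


P(Y=0) = 11/25
E[X|Y=0] = (0*3 + 1*8)/11 = 8/11

8/11


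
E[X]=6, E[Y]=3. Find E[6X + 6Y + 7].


E[6X + 6Y + 7] = 6*E[X] + 6*E[Y] + 7
= (6)*(6) + (6)*(3) + (7)
= 36 + 18 + 7 = 61

61


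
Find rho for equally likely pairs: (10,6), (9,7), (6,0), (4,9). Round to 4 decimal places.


Cov(X,Y) = -0.1250, Var(X) = 5.6875, Var(Y) = 11.2500
rho = Cov/(sqrt(VarX)*sqrt(VarY)) = -0.0156

-0.0156


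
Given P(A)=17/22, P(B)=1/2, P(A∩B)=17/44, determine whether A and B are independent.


P(A)*P(B) = 17/22*1/2 = 17/44
P(A∩B) = 17/44, which equals P(A)P(B), so independent

Yes, A and B are independent


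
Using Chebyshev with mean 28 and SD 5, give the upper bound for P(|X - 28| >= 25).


k = 25/5 = 5
Chebyshev: P(|X-mu| >= k*sigma) <= 1/k^2 = 1/5^2 = 1/25

1/25


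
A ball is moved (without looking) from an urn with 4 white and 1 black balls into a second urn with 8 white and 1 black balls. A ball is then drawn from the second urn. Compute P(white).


P(transfer white) = 4/5; P(transfer black) = 1/5
If white transferred: Urn II has 9 white of 10, so P(white|white moved) = 9/10
If black transferred: Urn II has 8 white of 10, so P(white|black moved) = 4/5
By total probability: P(white) = 4/5*9/10 + 1/5*4/5 = 22/25

22/25


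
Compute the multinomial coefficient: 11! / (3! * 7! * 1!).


11! = 39916800
Denominator: 3!=6 * 7!=5040 * 1!=1
Coefficient = 39916800 / 30240 = 1320

1320


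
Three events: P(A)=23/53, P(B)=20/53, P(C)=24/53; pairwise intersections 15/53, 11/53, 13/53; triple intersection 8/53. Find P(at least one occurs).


P(A∪B∪C) = P(A)+P(B)+P(C) - P(AB)-P(AC)-P(BC) + P(ABC)
= 23/53+20/53+24/53 - 15/53-11/53-13/53 + 8/53
= 36/53

36/53


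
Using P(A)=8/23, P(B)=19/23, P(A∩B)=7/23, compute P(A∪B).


P(A∪B) = P(A) + P(B) - P(A∩B)
= 8/23 + 19/23 - 7/23 = 20/23

20/23


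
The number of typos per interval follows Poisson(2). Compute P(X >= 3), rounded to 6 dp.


P(X>=3) = 1 - P(X<=2) = 1 - (e^(-2)*2^0/0! + e^(-2)*2^1/1! + e^(-2)*2^2/2!)
≈ 1 - (0.1353352832 + 0.2706705665 + 0.2706705665)
= 1 - 0.6766764162 = 0.3233235838
≈ 0.323324

0.323324


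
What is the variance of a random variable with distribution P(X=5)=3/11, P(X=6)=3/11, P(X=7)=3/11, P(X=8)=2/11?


E[X] = 70/11, E[X^2] = 458/11
Var(X) = E[X^2] - (E[X])^2 = 458/11 - (70/11)^2 = 138/121

138/121


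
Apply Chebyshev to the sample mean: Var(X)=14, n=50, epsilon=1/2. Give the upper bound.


Var(Xbar) = Var(X)/n = 14/50
Chebyshev: P(|Xbar-mu| >= 1/2) <= Var(Xbar)/(1/2)^2 = (7/25)/(1/4) = 28/25
Bound exceeds 1, so trivial bound: 1

1


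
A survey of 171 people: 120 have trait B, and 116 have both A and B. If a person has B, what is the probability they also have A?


P(A|B) = P(A∩B)/P(B) = (116/171)/(120/171) = 116/120 = 29/30

29/30


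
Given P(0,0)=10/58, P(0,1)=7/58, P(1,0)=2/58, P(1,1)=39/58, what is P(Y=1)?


P(Y=1) = P(0,1)+P(1,1) = 7/58 + 39/58 = 46/58 = 23/29

23/29


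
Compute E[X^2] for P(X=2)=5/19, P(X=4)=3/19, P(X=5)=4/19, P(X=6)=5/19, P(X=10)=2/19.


E[X^2] = sum(g(x)*P(x))
= 4*5/19 + 16*3/19 + 25*4/19 + 36*5/19 + 100*2/19
= 548/19

548/19


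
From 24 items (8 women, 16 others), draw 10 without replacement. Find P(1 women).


P(X=1) = C(8,1)*C(16,9) / C(24,10)
= 8*11440 / 1961256
= 91520/1961256 = 1040/22287

1040/22287


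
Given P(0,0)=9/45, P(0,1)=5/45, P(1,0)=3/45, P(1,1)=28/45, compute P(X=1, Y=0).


Read from table: P(X=1, Y=0) = 3/45 = 1/15

1/15


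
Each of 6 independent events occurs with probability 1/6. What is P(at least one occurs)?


P(at least one) = 1 - P(none)
P(none) = (1 - 1/6)^6 = (5/6)^6 = 15625/46656
P(at least one) = 1 - 15625/46656 = 31031/46656

31031/46656


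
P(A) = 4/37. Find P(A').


P(A') = 1 - P(A) = 1 - 4/37 = 33/37

33/37


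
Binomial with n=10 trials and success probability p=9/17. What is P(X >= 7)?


P(X>=7) = P(X=7) + P(X=8) + P(X=9) + P(X=10)
= 293865615360/2015993900449 + 123974556480/2015993900449 + 30993639120/2015993900449 + 3486784401/2015993900449
= 452320595361/2015993900449

452320595361/2015993900449


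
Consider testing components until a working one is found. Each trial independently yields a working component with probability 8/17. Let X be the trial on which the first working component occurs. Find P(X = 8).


P(X=8) = (1-p)^7 * p = (9/17)^7 * 8/17
= 4782969/410338673 * 8/17 = 38263752/6975757441

38263752/6975757441


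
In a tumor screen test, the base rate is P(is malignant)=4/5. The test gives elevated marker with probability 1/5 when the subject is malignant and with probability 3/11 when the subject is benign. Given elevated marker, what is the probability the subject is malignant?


P(A) = P(A|B)P(B) + P(A|B')P(B') = 1/5*4/5 + 3/11*1/5 = 59/275
P(B|A) = P(A|B)P(B)/P(A) = (4/25)/(59/275) = 44/59

44/59


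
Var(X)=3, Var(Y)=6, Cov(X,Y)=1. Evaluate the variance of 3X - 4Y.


Var(3X - 4Y) = 3^2*Var(X) + (-4)^2*Var(Y) + 2*3*(-4)*Cov(X,Y)
= 9*3 + 16*6 - 24*1
= 27 + 96 - 24 = 99

99


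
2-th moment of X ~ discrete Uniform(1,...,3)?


E[X^2] = (1/3) * sum(x^2 for x=1..3)
= 14/3

14/3


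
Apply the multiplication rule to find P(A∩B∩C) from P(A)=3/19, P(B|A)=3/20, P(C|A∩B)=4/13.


P(A∩B∩C) = P(A) * P(B|A) * P(C|A∩B)
= 3/19 * 3/20 * 4/13
= 9/380 * 4/13 = 9/1235

9/1235


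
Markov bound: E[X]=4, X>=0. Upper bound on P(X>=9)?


Markov: P(X >= a) <= E[X]/a
P(X >= 9) <= 4/9

4/9


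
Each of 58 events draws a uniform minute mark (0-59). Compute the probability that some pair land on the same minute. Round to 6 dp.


P(all different) = prod((60-i)/60 for i=0..57) = 0.000000
P(at least one match) = 1 - 0.000000 = 1.000000

1.000000


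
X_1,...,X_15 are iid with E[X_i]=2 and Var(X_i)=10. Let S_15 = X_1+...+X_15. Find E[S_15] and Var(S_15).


E[S_n] = n*mu = 15*2 = 30
Var(S_n) = n*sigma^2 = 15*10 = 150

E[S_15]=30, Var(S_15)=150


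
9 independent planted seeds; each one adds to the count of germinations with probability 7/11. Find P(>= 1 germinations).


P(at least one) = 1 - P(none)
P(none) = (1 - 7/11)^9 = (4/11)^9 = 262144/2357947691
P(at least one) = 1 - 262144/2357947691 = 2357685547/2357947691

2357685547/2357947691


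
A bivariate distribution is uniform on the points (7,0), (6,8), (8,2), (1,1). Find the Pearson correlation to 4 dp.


Cov(X,Y) = 1.1250, Var(X) = 7.2500, Var(Y) = 9.6875
rho = Cov/(sqrt(VarX)*sqrt(VarY)) = 0.1342

0.1342


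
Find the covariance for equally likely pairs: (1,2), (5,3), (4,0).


E[X]=10/3, E[Y]=5/3, E[XY]=17/3
Cov(X,Y) = E[XY] - E[X]E[Y] = 17/3 - 10/3*5/3 = 1/9

1/9


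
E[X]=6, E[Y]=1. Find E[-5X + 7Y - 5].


E[-5X + 7Y - 5] = -5*E[X] + 7*E[Y] - 5
= (-5)*(6) + (7)*(1) + (-5)
= -30 + 7 - 5 = -28

-28


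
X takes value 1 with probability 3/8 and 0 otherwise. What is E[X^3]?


For Bernoulli: X in {0,1}
E[X^3] = 0^3*(1-3/8) + 1^3*3/8 = 3/8

3/8


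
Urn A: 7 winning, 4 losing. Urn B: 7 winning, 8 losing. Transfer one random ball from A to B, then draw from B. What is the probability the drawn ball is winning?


P(transfer winning) = 7/11; P(transfer losing) = 4/11
If winning transferred: Urn II has 8 winning of 16, so P(winning|winning moved) = 1/2
If losing transferred: Urn II has 7 winning of 16, so P(winning|losing moved) = 7/16
By total probability: P(winning) = 7/11*1/2 + 4/11*7/16 = 21/44

21/44


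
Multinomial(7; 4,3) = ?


7! = 5040
Denominator: 4!=24 * 3!=6
Coefficient = 5040 / 144 = 35

35


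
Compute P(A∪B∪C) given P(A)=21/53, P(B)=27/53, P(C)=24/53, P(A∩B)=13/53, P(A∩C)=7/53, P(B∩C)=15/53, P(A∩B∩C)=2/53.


P(A∪B∪C) = P(A)+P(B)+P(C) - P(AB)-P(AC)-P(BC) + P(ABC)
= 21/53+27/53+24/53 - 13/53-7/53-15/53 + 2/53
= 39/53

39/53


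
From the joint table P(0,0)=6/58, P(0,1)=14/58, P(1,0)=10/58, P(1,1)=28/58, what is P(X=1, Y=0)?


Read from table: P(X=1, Y=0) = 10/58 = 5/29

5/29


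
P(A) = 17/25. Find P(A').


P(A') = 1 - P(A) = 1 - 17/25 = 8/25

8/25


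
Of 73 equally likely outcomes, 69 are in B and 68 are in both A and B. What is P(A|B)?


P(A|B) = P(A∩B)/P(B) = (68/73)/(69/73) = 68/69

68/69


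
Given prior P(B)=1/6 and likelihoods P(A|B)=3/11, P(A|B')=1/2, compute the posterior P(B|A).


P(A) = P(A|B)P(B) + P(A|B')P(B') = 3/11*1/6 + 1/2*5/6 = 61/132
P(B|A) = P(A|B)P(B)/P(A) = (1/22)/(61/132) = 6/61

6/61


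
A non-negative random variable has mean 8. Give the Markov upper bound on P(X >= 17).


Markov: P(X >= a) <= E[X]/a
P(X >= 17) <= 8/17

8/17


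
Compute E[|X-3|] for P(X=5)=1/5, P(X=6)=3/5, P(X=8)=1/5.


E[|X-3|] = sum(g(x)*P(x))
= 2*1/5 + 3*3/5 + 5*1/5
= 16/5

16/5


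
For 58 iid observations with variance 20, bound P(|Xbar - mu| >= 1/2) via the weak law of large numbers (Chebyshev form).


Var(Xbar) = Var(X)/n = 20/58
Chebyshev: P(|Xbar-mu| >= 1/2) <= Var(Xbar)/(1/2)^2 = (10/29)/(1/4) = 40/29
Bound exceeds 1, so trivial bound: 1

1


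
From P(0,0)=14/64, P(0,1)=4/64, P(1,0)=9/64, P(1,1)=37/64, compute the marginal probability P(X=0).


P(X=0) = P(0,0)+P(0,1) = 14/64 + 4/64 = 18/64 = 9/32

9/32


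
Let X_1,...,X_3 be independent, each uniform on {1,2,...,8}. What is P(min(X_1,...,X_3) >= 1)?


P(min >= 1) = P(all X_i >= 1) = (P(X_1 >= 1))^3
= (8/8)^3 = 1^3 = 1

1


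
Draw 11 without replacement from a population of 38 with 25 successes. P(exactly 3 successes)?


P(X=3) = C(25,3)*C(13,8) / C(38,11)
= 2300*1287 / 1203322288
= 2960100/1203322288 = 740025/300830572

740025/300830572


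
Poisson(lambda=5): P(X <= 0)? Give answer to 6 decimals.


P(X<=0) = e^(-5)*5^0/0!
≈ 0.0067379470
≈ 0.006738

0.006738


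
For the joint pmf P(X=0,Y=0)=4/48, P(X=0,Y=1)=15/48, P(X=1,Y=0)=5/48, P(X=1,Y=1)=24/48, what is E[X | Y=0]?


P(Y=0) = 9/48
E[X|Y=0] = (0*4 + 1*5)/9 = 5/9

5/9


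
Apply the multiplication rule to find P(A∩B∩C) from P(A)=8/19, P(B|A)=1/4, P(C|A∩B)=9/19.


P(A∩B∩C) = P(A) * P(B|A) * P(C|A∩B)
= 8/19 * 1/4 * 9/19
= 2/19 * 9/19 = 18/361

18/361


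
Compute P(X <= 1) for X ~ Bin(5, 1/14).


P(X<=1) = P(X=0) + P(X=1)
= 371293/537824 + 142805/537824
= 257049/268912

257049/268912


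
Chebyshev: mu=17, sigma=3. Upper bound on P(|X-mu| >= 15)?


k = 15/3 = 5
Chebyshev: P(|X-mu| >= k*sigma) <= 1/k^2 = 1/5^2 = 1/25

1/25


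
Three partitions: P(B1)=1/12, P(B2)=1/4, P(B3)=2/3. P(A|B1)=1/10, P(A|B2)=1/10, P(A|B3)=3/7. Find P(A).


P(A) = P(A|B1)P(B1) + P(A|B2)P(B2) + P(A|B3)P(B3)
= 1/10*1/12 + 1/10*1/4 + 3/7*2/3
= 1/120 + 1/40 + 2/7 = 67/210

67/210


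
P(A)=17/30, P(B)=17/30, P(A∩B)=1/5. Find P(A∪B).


P(A∪B) = P(A) + P(B) - P(A∩B)
= 17/30 + 17/30 - 1/5 = 14/15

14/15


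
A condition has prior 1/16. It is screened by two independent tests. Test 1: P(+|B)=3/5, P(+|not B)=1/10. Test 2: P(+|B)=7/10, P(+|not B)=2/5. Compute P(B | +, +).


After test 1: P(+) = 3/5*1/16 + 1/10*15/16 = 21/160
P(B|+) = (3/80)/(21/160) = 2/7
After test 2 (use post1 as new prior): P(+) = 7/10*2/7 + 2/5*5/7 = 17/35
P(B|+,+) = (1/5)/(17/35) = 7/17

7/17


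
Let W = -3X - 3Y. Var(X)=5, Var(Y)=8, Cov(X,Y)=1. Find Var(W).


Var(-3X - 3Y) = (-3)^2*Var(X) + (-3)^2*Var(Y) + 2*(-3)*(-3)*Cov(X,Y)
= 9*5 + 9*8 + 18*1
= 45 + 72 + 18 = 135

135


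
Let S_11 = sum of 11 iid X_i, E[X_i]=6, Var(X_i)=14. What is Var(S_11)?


By independence, Var(S_n) = n*Var(X_1) = 11*14 = 154

154


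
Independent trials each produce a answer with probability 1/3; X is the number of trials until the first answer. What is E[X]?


For geometric (trials until first success), E[X] = 1/p = 1/(1/3) = 3

3


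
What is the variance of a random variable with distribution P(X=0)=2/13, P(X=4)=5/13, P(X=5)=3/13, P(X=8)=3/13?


E[X] = 59/13, E[X^2] = 347/13
Var(X) = E[X^2] - (E[X])^2 = 347/13 - (59/13)^2 = 1030/169

1030/169


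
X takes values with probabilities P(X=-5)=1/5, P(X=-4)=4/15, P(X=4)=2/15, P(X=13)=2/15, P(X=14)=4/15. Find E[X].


E[X] = sum(x * P(x))
= -5*1/5 - 4*4/15 + 4*2/15 + 13*2/15 + 14*4/15
= 59/15

59/15
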